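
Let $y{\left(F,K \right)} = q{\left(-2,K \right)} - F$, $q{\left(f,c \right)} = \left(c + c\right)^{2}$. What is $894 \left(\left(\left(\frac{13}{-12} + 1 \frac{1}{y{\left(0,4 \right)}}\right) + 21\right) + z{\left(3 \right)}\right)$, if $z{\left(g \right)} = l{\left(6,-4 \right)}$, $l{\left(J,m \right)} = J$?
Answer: $\frac{741871}{32} \approx 23183.0$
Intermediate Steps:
$q{\left(f,c \right)} = 4 c^{2}$ ($q{\left(f,c \right)} = \left(2 c\right)^{2} = 4 c^{2}$)
$z{\left(g \right)} = 6$
$y{\left(F,K \right)} = - F + 4 K^{2}$ ($y{\left(F,K \right)} = 4 K^{2} - F = - F + 4 K^{2}$)
$894 \left(\left(\left(\frac{13}{-12} + 1 \frac{1}{y{\left(0,4 \right)}}\right) + 21\right) + z{\left(3 \right)}\right) = 894 \left(\left(\left(\frac{13}{-12} + 1 \frac{1}{\left(-1\right) 0 + 4 \cdot 4^{2}}\right) + 21\right) + 6\right) = 894 \left(\left(\left(13 \left(- \frac{1}{12}\right) + 1 \frac{1}{0 + 4 \cdot 16}\right) + 21\right) + 6\right) = 894 \left(\left(\left(- \frac{13}{12} + 1 \frac{1}{0 + 64}\right) + 21\right) + 6\right) = 894 \left(\left(\left(- \frac{13}{12} + 1 \cdot \frac{1}{64}\right) + 21\right) + 6\right) = 894 \left(\left(\left(- \frac{13}{12} + \frac{1}{64}\right) + 21\right) + 6\right) = 894 \left(\left(- \frac{205}{192} + 21\right) + 6\right) = 894 \left(\frac{3827}{192} + 6\right) = 894 \cdot \frac{4979}{192} = \frac{741871}{32}$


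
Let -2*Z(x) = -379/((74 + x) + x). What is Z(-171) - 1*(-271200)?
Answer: 145362821/536 ≈ 2.7120e+5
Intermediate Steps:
Z(x) = 379/(2*(74 + 2*x)) (Z(x) = -(-379)/(2*((74 + x) + x)) = -(-379)/(2*(74 + 2*x)) = 379/(2*(74 + 2*x)))
Z(-171) - 1*(-271200) = 379/(4*(37 - 171)) - 1*(-271200) = (379/4)/(-134) + 271200 = (379/4)*(-1/134) + 271200 = -379/536 + 271200 = 145362821/536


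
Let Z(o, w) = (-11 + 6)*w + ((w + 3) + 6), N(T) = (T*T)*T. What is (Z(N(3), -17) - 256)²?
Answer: 32041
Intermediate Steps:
N(T) = T³ (N(T) = T²*T = T³)
Z(o, w) = 9 - 4*w (Z(o, w) = -5*w + ((3 + w) + 6) = -5*w + (9 + w) = 9 - 4*w)
(Z(N(3), -17) - 256)² = ((9 - 4*(-17)) - 256)² = ((9 + 68) - 256)² = (77 - 256)² = (-179)² = 32041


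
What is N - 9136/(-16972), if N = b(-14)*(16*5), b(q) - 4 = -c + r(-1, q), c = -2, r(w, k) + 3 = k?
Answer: -3731556/4243 ≈ -879.46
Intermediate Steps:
r(w, k) = -3 + k
b(q) = 3 + q (b(q) = 4 + (-1*(-2) + (-3 + q)) = 4 + (2 + (-3 + q)) = 4 + (-1 + q) = 3 + q)
N = -880 (N = (3 - 14)*(16*5) = -11*80 = -880)
N - 9136/(-16972) = -880 - 9136/(-16972) = -880 - 9136*(-1/16972) = -880 + 2284/4243 = -3731556/4243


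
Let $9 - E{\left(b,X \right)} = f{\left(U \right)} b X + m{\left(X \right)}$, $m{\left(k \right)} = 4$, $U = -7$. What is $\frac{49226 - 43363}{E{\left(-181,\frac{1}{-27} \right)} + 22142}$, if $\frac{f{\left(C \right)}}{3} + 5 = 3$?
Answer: $\frac{52767}{199685} \approx 0.26425$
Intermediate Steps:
$f{\left(C \right)} = -6$ ($f{\left(C \right)} = -15 + 3 \cdot 3 = -15 + 9 = -6$)
$E{\left(b,X \right)} = 5 + 6 X b$ ($E{\left(b,X \right)} = 9 - \left(- 6 b X + 4\right) = 9 - \left(- 6 X b + 4\right) = 9 - \left(4 - 6 X b\right) = 9 + \left(-4 + 6 X b\right) = 5 + 6 X b$)
$\frac{49226 - 43363}{E{\left(-181,\frac{1}{-27} \right)} + 22142} = \frac{49226 - 43363}{\left(5 + 6 \frac{1}{-27} \left(-181\right)\right) + 22142} = \frac{5863}{\left(5 + 6 \left(- \frac{1}{27}\right) \left(-181\right)\right) + 22142} = \frac{5863}{\left(5 + \frac{362}{9}\right) + 22142} = \frac{5863}{\frac{407}{9} + 22142} = \frac{5863}{\frac{199685}{9}} = 5863 \cdot \frac{9}{199685} = \frac{52767}{199685}$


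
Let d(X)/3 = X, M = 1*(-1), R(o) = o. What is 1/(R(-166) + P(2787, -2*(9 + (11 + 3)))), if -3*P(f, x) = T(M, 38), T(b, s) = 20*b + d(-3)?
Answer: -3/469 ≈ -0.0063966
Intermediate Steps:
M = -1
d(X) = 3*X
T(b, s) = -9 + 20*b (T(b, s) = 20*b + 3*(-3) = 20*b - 9 = -9 + 20*b)
P(f, x) = 29/3 (P(f, x) = -(-9 + 20*(-1))/3 = -(-9 - 20)/3 = -⅓*(-29) = 29/3)
1/(R(-166) + P(2787, -2*(9 + (11 + 3)))) = 1/(-166 + 29/3) = 1/(-469/3) = -3/469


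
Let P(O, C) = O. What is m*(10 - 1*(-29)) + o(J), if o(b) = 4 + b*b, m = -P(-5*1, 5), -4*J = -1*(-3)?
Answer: 3193/16 ≈ 199.56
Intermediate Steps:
J = -¾ (J = -(-1)*(-3)/4 = -¼*3 = -¾ ≈ -0.75000)
m = 5 (m = -(-5) = -1*(-5) = 5)
o(b) = 4 + b²
m*(10 - 1*(-29)) + o(J) = 5*(10 - 1*(-29)) + (4 + (-¾)²) = 5*(10 + 29) + (4 + 9/16) = 5*39 + 73/16 = 195 + 73/16 = 3193/16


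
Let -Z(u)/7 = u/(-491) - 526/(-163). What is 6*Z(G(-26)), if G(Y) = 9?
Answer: -10785558/80033 ≈ -134.76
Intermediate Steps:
Z(u) = -3682/163 + 7*u/491 (Z(u) = -7*(u/(-491) - 526/(-163)) = -7*(u*(-1/491) - 526*(-1/163)) = -7*(-u/491 + 526/163) = -7*(526/163 - u/491) = -3682/163 + 7*u/491)
6*Z(G(-26)) = 6*(-3682/163 + (7/491)*9) = 6*(-3682/163 + 63/491) = 6*(-1797593/80033) = -10785558/80033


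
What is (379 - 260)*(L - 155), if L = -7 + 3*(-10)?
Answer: -22848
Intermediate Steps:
L = -37 (L = -7 - 30 = -37)
(379 - 260)*(L - 155) = (379 - 260)*(-37 - 155) = 119*(-192) = -22848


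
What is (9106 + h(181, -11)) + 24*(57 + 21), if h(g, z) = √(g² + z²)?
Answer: 10978 + √32882 ≈ 11159.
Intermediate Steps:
(9106 + h(181, -11)) + 24*(57 + 21) = (9106 + √(181² + (-11)²)) + 24*(57 + 21) = (9106 + √(32761 + 121)) + 24*78 = (9106 + √32882) + 1872 = 10978 + √32882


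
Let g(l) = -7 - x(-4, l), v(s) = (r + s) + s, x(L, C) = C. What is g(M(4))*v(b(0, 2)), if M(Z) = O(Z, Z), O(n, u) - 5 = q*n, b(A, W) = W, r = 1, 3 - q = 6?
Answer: 0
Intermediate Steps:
q = -3 (q = 3 - 1*6 = 3 - 6 = -3)
v(s) = 1 + 2*s (v(s) = (1 + s) + s = 1 + 2*s)
O(n, u) = 5 - 3*n
M(Z) = 5 - 3*Z
g(l) = -7 - l
g(M(4))*v(b(0, 2)) = (-7 - (5 - 3*4))*(1 + 2*2) = (-7 - (5 - 12))*(1 + 4) = (-7 - 1*(-7))*5 = (-7 + 7)*5 = 0*5 = 0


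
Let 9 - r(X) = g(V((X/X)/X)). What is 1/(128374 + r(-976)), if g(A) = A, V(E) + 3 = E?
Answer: 976/125304737 ≈ 7.7890e-6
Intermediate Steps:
V(E) = -3 + E
r(X) = 12 - 1/X (r(X) = 9 - (-3 + (X/X)/X) = 9 - (-3 + 1/X) = 9 + (3 - 1/X) = 12 - 1/X)
1/(128374 + r(-976)) = 1/(128374 + (12 - 1/(-976))) = 1/(128374 + (12 - 1*(-1/976))) = 1/(128374 + (12 + 1/976)) = 1/(128374 + 11713/976) = 1/(125304737/976) = 976/125304737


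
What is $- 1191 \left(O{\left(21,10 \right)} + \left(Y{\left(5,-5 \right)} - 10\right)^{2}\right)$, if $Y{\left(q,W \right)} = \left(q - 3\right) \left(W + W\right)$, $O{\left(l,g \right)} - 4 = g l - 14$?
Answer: $-1310100$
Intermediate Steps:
$O{\left(l,g \right)} = -10 + g l$ ($O{\left(l,g \right)} = 4 + \left(g l - 14\right) = 4 + \left(-14 + g l\right) = -10 + g l$)
$Y{\left(q,W \right)} = 2 W \left(-3 + q\right)$ ($Y{\left(q,W \right)} = \left(-3 + q\right) 2 W = 2 W \left(-3 + q\right)$)
$- 1191 \left(O{\left(21,10 \right)} + \left(Y{\left(5,-5 \right)} - 10\right)^{2}\right) = - 1191 \left(\left(-10 + 10 \cdot 21\right) + \left(2 \left(-5\right) \left(-3 + 5\right) - 10\right)^{2}\right) = - 1191 \left(\left(-10 + 210\right) + \left(2 \left(-5\right) 2 - 10\right)^{2}\right) = - 1191 \left(200 + \left(-20 - 10\right)^{2}\right) = - 1191 \left(200 + \left(-30\right)^{2}\right) = - 1191 \left(200 + 900\right) = \left(-1191\right) 1100 = -1310100$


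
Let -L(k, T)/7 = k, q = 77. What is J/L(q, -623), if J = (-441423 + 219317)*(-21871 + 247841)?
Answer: 50189292820/539 ≈ 9.3116e+7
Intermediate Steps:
L(k, T) = -7*k
J = -50189292820 (J = -222106*225970 = -50189292820)
J/L(q, -623) = -50189292820/((-7*77)) = -50189292820/(-539) = -50189292820*(-1/539) = 50189292820/539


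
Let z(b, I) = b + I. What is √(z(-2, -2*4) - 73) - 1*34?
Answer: -34 + I*√83 ≈ -34.0 + 9.1104*I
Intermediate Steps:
z(b, I) = I + b
√(z(-2, -2*4) - 73) - 1*34 = √((-2*4 - 2) - 73) - 1*34 = √((-8 - 2) - 73) - 34 = √(-10 - 73) - 34 = √(-83) - 34 = I*√83 - 34 = -34 + I*√83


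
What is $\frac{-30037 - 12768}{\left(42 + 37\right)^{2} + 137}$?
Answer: $- \frac{42805}{6378} \approx -6.7113$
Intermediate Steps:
$\frac{-30037 - 12768}{\left(42 + 37\right)^{2} + 137} = - \frac{42805}{79^{2} + 137} = - \frac{42805}{6241 + 137} = - \frac{42805}{6378}$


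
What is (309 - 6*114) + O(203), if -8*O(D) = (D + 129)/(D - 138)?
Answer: -48833/130 ≈ -375.64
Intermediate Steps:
O(D) = -(129 + D)/(8*(-138 + D)) (O(D) = -(D + 129)/(8*(D - 138)) = -(129 + D)/(8*(-138 + D)))
(309 - 6*114) + O(203) = (309 - 6*114) + (-129 - 1*203)/(8*(-138 + 203)) = (309 - 684) + (⅛)*(-129 - 203)/65 = -375 + (⅛)*(1/65)*(-332) = -375 - 83/130 = -48833/130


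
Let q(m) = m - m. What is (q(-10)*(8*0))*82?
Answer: 0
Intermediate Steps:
q(m) = 0
(q(-10)*(8*0))*82 = (0*(8*0))*82 = (0*0)*82 = 0*82 = 0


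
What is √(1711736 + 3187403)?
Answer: √4899139 ≈ 2213.4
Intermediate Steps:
√(1711736 + 3187403) = √4899139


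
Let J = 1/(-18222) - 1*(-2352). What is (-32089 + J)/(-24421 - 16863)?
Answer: 541867615/752277048 ≈ 0.72030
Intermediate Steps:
J = 42858143/18222 (J = -1/18222 + 2352 = 42858143/18222 ≈ 2352.0)
(-32089 + J)/(-24421 - 16863) = (-32089 + 42858143/18222)/(-24421 - 16863) = -541867615/18222/(-41284) = -541867615/18222*(-1/41284) = 541867615/752277048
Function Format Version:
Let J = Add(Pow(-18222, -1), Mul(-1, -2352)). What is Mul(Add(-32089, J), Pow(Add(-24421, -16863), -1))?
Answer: Rational(541867615, 752277048) ≈ 0.72030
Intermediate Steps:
J = Rational(42858143, 18222) (J = Add(Rational(-1, 18222), 2352) = Rational(42858143, 18222) ≈ 2352.0)
Mul(Add(-32089, J), Pow(Add(-24421, -16863), -1)) = Mul(Add(-32089, Rational(42858143, 18222)), Pow(Add(-24421, -16863), -1)) = Mul(Rational(-541867615, 18222), Pow(-41284, -1)) = Mul(Rational(-541867615, 18222), Rational(-1, 41284)) = Rational(541867615, 752277048)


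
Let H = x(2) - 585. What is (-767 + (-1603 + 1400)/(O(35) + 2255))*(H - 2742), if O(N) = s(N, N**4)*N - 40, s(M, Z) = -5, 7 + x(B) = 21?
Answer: 5184457379/2040 ≈ 2.5414e+6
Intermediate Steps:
x(B) = 14 (x(B) = -7 + 21 = 14)
O(N) = -40 - 5*N (O(N) = -5*N - 40 = -40 - 5*N)
H = -571 (H = 14 - 585 = -571)
(-767 + (-1603 + 1400)/(O(35) + 2255))*(H - 2742) = (-767 + (-1603 + 1400)/((-40 - 5*35) + 2255))*(-571 - 2742) = (-767 - 203/((-40 - 175) + 2255))*(-3313) = (-767 - 203/(-215 + 2255))*(-3313) = (-767 - 203/2040)*(-3313) = -1564883/2040*(-3313) = 5184457379/2040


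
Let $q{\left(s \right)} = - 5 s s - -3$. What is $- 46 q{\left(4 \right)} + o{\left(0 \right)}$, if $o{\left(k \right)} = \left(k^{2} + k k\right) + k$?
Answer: $3542$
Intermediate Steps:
$q{\left(s \right)} = 3 - 5 s^{2}$ ($q{\left(s \right)} = - 5 s^{2} + 3 = 3 - 5 s^{2}$)
$o{\left(k \right)} = k + 2 k^{2}$ ($o{\left(k \right)} = \left(k^{2} + k^{2}\right) + k = 2 k^{2} + k = k + 2 k^{2}$)
$- 46 q{\left(4 \right)} + o{\left(0 \right)} = - 46 \left(3 - 5 \cdot 4^{2}\right) + 0 \left(1 + 2 \cdot 0\right) = - 46 \left(3 - 80\right) + 0 \left(1 + 0\right) = - 46 \left(3 - 80\right) + 0 \cdot 1 = \left(-46\right) \left(-77\right) + 0 = 3542 + 0 = 3542$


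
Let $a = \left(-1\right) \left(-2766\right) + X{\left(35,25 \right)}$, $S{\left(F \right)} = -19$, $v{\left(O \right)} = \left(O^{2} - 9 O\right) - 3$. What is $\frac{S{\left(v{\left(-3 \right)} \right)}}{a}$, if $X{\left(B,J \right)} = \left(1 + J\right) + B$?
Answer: $- \frac{19}{2827} \approx -0.0067209$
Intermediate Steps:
$v{\left(O \right)} = -3 + O^{2} - 9 O$
$X{\left(B,J \right)} = 1 + B + J$
$a = 2827$ ($a = \left(-1\right) \left(-2766\right) + \left(1 + 35 + 25\right) = 2766 + 61 = 2827$)
$\frac{S{\left(v{\left(-3 \right)} \right)}}{a} = - \frac{19}{2827}$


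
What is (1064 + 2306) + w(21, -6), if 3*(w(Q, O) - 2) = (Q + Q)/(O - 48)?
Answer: 91037/27 ≈ 3371.7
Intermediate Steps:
w(Q, O) = 2 + 2*Q/(3*(-48 + O)) (w(Q, O) = 2 + ((Q + Q)/(O - 48))/3 = 2 + ((2*Q)/(-48 + O))/3 = 2 + (2*Q/(-48 + O))/3 = 2 + 2*Q/(3*(-48 + O)))
(1064 + 2306) + w(21, -6) = (1064 + 2306) + 2*(-144 + 21 + 3*(-6))/(3*(-48 - 6)) = 3370 + (⅔)*(-144 + 21 - 18)/(-54) = 3370 + (⅔)*(-1/54)*(-141) = 3370 + 47/27 = 91037/27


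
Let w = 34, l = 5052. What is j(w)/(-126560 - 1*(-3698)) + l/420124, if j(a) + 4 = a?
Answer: 25337296/2150719787 ≈ 0.011781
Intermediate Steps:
j(a) = -4 + a
j(w)/(-126560 - 1*(-3698)) + l/420124 = (-4 + 34)/(-126560 - 1*(-3698)) + 5052/420124 = 30/(-126560 + 3698) + 5052*(1/420124) = 30/(-122862) + 1263/105031 = 30*(-1/122862) + 1263/105031 = -5/20477 + 1263/105031 = 25337296/2150719787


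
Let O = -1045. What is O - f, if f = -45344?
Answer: 44299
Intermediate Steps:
O - f = -1045 - 1*(-45344) = -1045 + 45344 = 44299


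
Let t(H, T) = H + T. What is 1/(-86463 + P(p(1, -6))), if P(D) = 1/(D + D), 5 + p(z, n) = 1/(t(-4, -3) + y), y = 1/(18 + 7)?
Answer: -895/77384472 ≈ -1.1566e-5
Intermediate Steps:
y = 1/25 ≈ 0.040000
p(z, n) = -895/174 (p(z, n) = -5 + 1/((-4 - 3) + 1/25) = -5 + 1/(-7 + 1/25) = -5 + 1/(-174/25) = -5 - 25/174 = -895/174)
P(D) = 1/(2*D)
1/(-86463 + P(p(1, -6))) = 1/(-86463 + 1/(2*(-895/174))) = 1/(-86463 + (½)*(-174/895)) = 1/(-86463 - 87/895) = 1/(-77384472/895) = -895/77384472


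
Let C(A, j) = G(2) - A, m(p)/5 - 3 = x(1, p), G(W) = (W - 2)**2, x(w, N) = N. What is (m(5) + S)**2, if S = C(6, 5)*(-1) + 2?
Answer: 2304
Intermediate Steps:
G(W) = (-2 + W)**2
m(p) = 15 + 5*p
C(A, j) = -A (C(A, j) = (-2 + 2)**2 - A = 0**2 - A = 0 - A = -A)
S = 8 (S = -1*6*(-1) + 2 = -6*(-1) + 2 = 6 + 2 = 8)
(m(5) + S)**2 = ((15 + 5*5) + 8)**2 = ((15 + 25) + 8)**2 = (40 + 8)**2 = 48**2 = 2304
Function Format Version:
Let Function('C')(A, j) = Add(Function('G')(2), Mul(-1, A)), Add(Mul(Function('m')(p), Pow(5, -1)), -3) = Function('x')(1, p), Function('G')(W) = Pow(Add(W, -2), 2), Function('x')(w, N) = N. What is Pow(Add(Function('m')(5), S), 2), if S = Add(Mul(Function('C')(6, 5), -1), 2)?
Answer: 2304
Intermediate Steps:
Function('G')(W) = Pow(Add(-2, W), 2)
Function('m')(p) = Add(15, Mul(5, p))
Function('C')(A, j) = Mul(-1, A) (Function('C')(A, j) = Add(Pow(Add(-2, 2), 2), Mul(-1, A)) = Add(Pow(0, 2), Mul(-1, A)) = Add(0, Mul(-1, A)) = Mul(-1, A))
S = 8 (S = Add(Mul(Mul(-1, 6), -1), 2) = Add(Mul(-6, -1), 2) = Add(6, 2) = 8)
Pow(Add(Function('m')(5), S), 2) = Pow(Add(Add(15, Mul(5, 5)), 8), 2) = Pow(Add(Add(15, 25), 8), 2) = Pow(Add(40, 8), 2) = Pow(48, 2) = 2304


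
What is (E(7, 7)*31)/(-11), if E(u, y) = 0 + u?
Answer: -217/11 ≈ -19.727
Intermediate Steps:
E(u, y) = u
(E(7, 7)*31)/(-11) = (7*31)/(-11) = 217*(-1/11) = -217/11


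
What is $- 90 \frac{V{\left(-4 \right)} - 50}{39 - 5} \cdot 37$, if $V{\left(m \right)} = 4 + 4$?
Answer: $\frac{69930}{17} \approx 4113.5$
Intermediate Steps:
$V{\left(m \right)} = 8$
$- 90 \frac{V{\left(-4 \right)} - 50}{39 - 5} \cdot 37 = - 90 \frac{8 - 50}{39 - 5} \cdot 37 = - 90 \left(- \frac{42}{34}\right) 37 = - 90 \left(\left(-42\right) \frac{1}{34}\right) 37 = \left(-90\right) \left(- \frac{21}{17}\right) 37 = \frac{1890}{17} \cdot 37 = \frac{69930}{17}$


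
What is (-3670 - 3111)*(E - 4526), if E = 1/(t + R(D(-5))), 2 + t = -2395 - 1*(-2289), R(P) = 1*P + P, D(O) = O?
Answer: 3621521889/118 ≈ 3.0691e+7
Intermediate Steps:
R(P) = 2*P (R(P) = P + P = 2*P)
t = -108 (t = -2 + (-2395 - 1*(-2289)) = -2 + (-2395 + 2289) = -2 - 106 = -108)
E = -1/118 (E = 1/(-108 + 2*(-5)) = 1/(-108 - 10) = 1/(-118) = -1/118 ≈ -0.0084746)
(-3670 - 3111)*(E - 4526) = (-3670 - 3111)*(-1/118 - 4526) = -6781*(-534069/118) = 3621521889/118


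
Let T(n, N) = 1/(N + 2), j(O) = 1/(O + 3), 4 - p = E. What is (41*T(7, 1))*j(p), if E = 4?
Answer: 41/9 ≈ 4.5556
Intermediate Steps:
p = 0 (p = 4 - 1*4 = 4 - 4 = 0)
j(O) = 1/(3 + O)
T(n, N) = 1/(2 + N)
(41*T(7, 1))*j(p) = (41/(2 + 1))/(3 + 0) = (41/3)/3 = (41*(⅓))*(⅓) = (41/3)*(⅓) = 41/9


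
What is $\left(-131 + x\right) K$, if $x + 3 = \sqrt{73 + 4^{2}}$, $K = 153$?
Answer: $-20502 + 153 \sqrt{89} \approx -19059.0$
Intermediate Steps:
$x = -3 + \sqrt{89}$ ($x = -3 + \sqrt{73 + 4^{2}} = -3 + \sqrt{73 + 16} = -3 + \sqrt{89} \approx 6.434$)
$\left(-131 + x\right) K = \left(-131 - \left(3 - \sqrt{89}\right)\right) 153 = \left(-134 + \sqrt{89}\right) 153 = -20502 + 153 \sqrt{89}$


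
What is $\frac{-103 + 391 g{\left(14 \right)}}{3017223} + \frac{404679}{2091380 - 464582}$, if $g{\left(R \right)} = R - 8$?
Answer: $\frac{408218564777}{1636137447318} \approx 0.2495$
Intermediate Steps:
$g{\left(R \right)} = -8 + R$ ($g{\left(R \right)} = R - 8 = -8 + R$)
$\frac{-103 + 391 g{\left(14 \right)}}{3017223} + \frac{404679}{2091380 - 464582} = \frac{-103 + 391 \left(-8 + 14\right)}{3017223} + \frac{404679}{2091380 - 464582} = \left(-103 + 391 \cdot 6\right) \frac{1}{3017223} + \frac{404679}{2091380 - 464582} = \left(-103 + 2346\right) \frac{1}{3017223} + \frac{404679}{1626798} = 2243 \cdot \frac{1}{3017223} + 404679 \cdot \frac{1}{1626798} = \frac{2243}{3017223} + \frac{134893}{542266} = \frac{408218564777}{1636137447318}$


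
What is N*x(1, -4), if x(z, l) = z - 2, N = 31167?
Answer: -31167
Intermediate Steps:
x(z, l) = -2 + z
N*x(1, -4) = 31167*(-2 + 1) = 31167*(-1) = -31167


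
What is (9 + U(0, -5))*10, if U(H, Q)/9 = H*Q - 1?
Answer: 0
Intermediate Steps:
U(H, Q) = -9 + 9*H*Q (U(H, Q) = 9*(H*Q - 1) = 9*(-1 + H*Q) = -9 + 9*H*Q)
(9 + U(0, -5))*10 = (9 + (-9 + 9*0*(-5)))*10 = (9 + (-9 + 0))*10 = (9 - 9)*10 = 0*10 = 0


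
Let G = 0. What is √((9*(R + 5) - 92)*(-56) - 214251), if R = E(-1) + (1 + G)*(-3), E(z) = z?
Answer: I*√209603 ≈ 457.82*I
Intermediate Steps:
R = -4 (R = -1 + (1 + 0)*(-3) = -1 + 1*(-3) = -1 - 3 = -4)
√((9*(R + 5) - 92)*(-56) - 214251) = √((9*(-4 + 5) - 92)*(-56) - 214251) = √((9*1 - 92)*(-56) - 214251) = √((9 - 92)*(-56) - 214251) = √(-83*(-56) - 214251) = √(4648 - 214251) = √(-209603) = I*√209603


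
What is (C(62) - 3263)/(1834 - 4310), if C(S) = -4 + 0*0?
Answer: 3267/2476 ≈ 1.3195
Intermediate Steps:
C(S) = -4 (C(S) = -4 + 0 = -4)
(C(62) - 3263)/(1834 - 4310) = (-4 - 3263)/(1834 - 4310) = -3267/(-2476) = -3267*(-1/2476) = 3267/2476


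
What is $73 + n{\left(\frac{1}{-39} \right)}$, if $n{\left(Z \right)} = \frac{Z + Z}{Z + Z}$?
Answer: $74$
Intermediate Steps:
$n{\left(Z \right)} = 1$ ($n{\left(Z \right)} = \frac{2 Z}{2 Z} = 2 Z \frac{1}{2 Z} = 1$)
$73 + n{\left(\frac{1}{-39} \right)} = 73 + 1 = 74$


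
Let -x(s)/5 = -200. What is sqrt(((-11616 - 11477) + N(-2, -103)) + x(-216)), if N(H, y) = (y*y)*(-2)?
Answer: I*sqrt(43311) ≈ 208.11*I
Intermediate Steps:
N(H, y) = -2*y**2 (N(H, y) = y**2*(-2) = -2*y**2)
x(s) = 1000 (x(s) = -5*(-200) = 1000)
sqrt(((-11616 - 11477) + N(-2, -103)) + x(-216)) = sqrt(((-11616 - 11477) - 2*(-103)**2) + 1000) = sqrt((-23093 - 2*10609) + 1000) = sqrt((-23093 - 21218) + 1000) = sqrt(-44311 + 1000) = sqrt(-43311) = I*sqrt(43311)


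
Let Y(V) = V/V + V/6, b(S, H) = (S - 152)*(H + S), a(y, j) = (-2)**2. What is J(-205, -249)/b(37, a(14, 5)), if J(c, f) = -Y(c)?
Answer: -199/28290 ≈ -0.0070343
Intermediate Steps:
a(y, j) = 4
b(S, H) = (-152 + S)*(H + S)
Y(V) = 1 + V/6 (Y(V) = 1 + V*(1/6) = 1 + V/6)
J(c, f) = -1 - c/6 (J(c, f) = -(1 + c/6) = -1 - c/6)
J(-205, -249)/b(37, a(14, 5)) = (-1 - 1/6*(-205))/(37**2 - 152*4 - 152*37 + 4*37) = (-1 + 205/6)/(1369 - 608 - 5624 + 148) = (199/6)/(-4715) = (199/6)*(-1/4715) = -199/28290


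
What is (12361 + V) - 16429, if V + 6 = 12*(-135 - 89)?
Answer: -6762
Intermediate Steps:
V = -2694 (V = -6 + 12*(-135 - 89) = -6 + 12*(-224) = -6 - 2688 = -2694)
(12361 + V) - 16429 = (12361 - 2694) - 16429 = 9667 - 16429 = -6762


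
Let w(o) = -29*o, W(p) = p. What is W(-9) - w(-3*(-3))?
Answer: 252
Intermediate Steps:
W(-9) - w(-3*(-3)) = -9 - (-29)*(-3*(-3)) = -9 - (-29)*9 = -9 - 1*(-261) = -9 + 261 = 252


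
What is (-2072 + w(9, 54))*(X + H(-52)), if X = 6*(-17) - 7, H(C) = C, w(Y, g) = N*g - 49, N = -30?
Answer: 602301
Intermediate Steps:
w(Y, g) = -49 - 30*g (w(Y, g) = -30*g - 49 = -49 - 30*g)
X = -109 (X = -102 - 7 = -109)
(-2072 + w(9, 54))*(X + H(-52)) = (-2072 + (-49 - 30*54))*(-109 - 52) = (-2072 + (-49 - 1620))*(-161) = (-2072 - 1669)*(-161) = -3741*(-161) = 602301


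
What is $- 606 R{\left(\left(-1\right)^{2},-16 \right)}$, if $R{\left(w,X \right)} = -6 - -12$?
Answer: $-3636$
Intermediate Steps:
$R{\left(w,X \right)} = 6$ ($R{\left(w,X \right)} = -6 + 12 = 6$)
$- 606 R{\left(\left(-1\right)^{2},-16 \right)} = \left(-606\right) 6 = -3636$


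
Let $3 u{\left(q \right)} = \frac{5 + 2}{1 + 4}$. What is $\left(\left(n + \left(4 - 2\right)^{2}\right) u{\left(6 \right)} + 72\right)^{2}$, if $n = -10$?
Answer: $\frac{119716}{25} \approx 4788.6$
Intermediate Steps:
$u{\left(q \right)} = \frac{7}{15}$ ($u{\left(q \right)} = \frac{\left(5 + 2\right) \frac{1}{1 + 4}}{3} = \frac{7 \cdot \frac{1}{5}}{3} = \frac{1}{3} \cdot \frac{7}{5} = \frac{7}{15}$)
$\left(\left(n + \left(4 - 2\right)^{2}\right) u{\left(6 \right)} + 72\right)^{2} = \left(\left(-10 + \left(4 - 2\right)^{2}\right) \frac{7}{15} + 72\right)^{2} = \left(\left(-10 + 2^{2}\right) \frac{7}{15} + 72\right)^{2} = \left(\left(-10 + 4\right) \frac{7}{15} + 72\right)^{2} = \left(\left(-6\right) \frac{7}{15} + 72\right)^{2} = \left(- \frac{14}{5} + 72\right)^{2} = \left(\frac{346}{5}\right)^{2} = \frac{119716}{25}$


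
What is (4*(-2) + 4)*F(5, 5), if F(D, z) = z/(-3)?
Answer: 20/3 ≈ 6.6667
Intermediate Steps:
F(D, z) = -z/3 (F(D, z) = z*(-⅓) = -z/3)
(4*(-2) + 4)*F(5, 5) = (4*(-2) + 4)*(-⅓*5) = (-8 + 4)*(-5/3) = -4*(-5/3) = 20/3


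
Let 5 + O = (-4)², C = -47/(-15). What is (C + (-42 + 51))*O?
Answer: 2002/15 ≈ 133.47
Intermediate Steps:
C = 47/15 (C = -47*(-1/15) = 47/15 ≈ 3.1333)
O = 11 (O = -5 + (-4)² = -5 + 16 = 11)
(C + (-42 + 51))*O = (47/15 + (-42 + 51))*11 = (47/15 + 9)*11 = (182/15)*11 = 2002/15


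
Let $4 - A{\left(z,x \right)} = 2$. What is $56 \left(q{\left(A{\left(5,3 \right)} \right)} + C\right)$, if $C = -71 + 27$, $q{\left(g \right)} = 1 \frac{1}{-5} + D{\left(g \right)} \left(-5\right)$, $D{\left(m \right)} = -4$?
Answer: $- \frac{6776}{5} \approx -1355.2$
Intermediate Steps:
$A{\left(z,x \right)} = 2$ ($A{\left(z,x \right)} = 4 - 2 = 2$)
$q{\left(g \right)} = \frac{99}{5}$ ($q{\left(g \right)} = 1 \frac{1}{-5} - -20 = 1 \left(- \frac{1}{5}\right) + 20 = - \frac{1}{5} + 20 = \frac{99}{5}$)
$C = -44$
$56 \left(q{\left(A{\left(5,3 \right)} \right)} + C\right) = 56 \left(\frac{99}{5} - 44\right) = 56 \left(- \frac{121}{5}\right) = - \frac{6776}{5}$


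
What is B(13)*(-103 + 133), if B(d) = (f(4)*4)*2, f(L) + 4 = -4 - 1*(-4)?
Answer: -960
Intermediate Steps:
f(L) = -4 (f(L) = -4 + (-4 - 1*(-4)) = -4 + (-4 + 4) = -4 + 0 = -4)
B(d) = -32 (B(d) = -4*4*2 = -16*2 = -32)
B(13)*(-103 + 133) = -32*(-103 + 133) = -32*30 = -960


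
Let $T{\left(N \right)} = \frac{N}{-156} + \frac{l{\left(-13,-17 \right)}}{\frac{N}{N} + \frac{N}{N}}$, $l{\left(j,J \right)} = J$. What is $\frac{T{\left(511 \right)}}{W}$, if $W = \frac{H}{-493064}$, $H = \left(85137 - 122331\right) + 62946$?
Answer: $\frac{8709217}{38628} \approx 225.46$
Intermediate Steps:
$H = 25752$ ($H = -37194 + 62946 = 25752$)
$T{\left(N \right)} = - \frac{17}{2} - \frac{N}{156}$ ($T{\left(N \right)} = \frac{N}{-156} - \frac{17}{\frac{N}{N} + \frac{N}{N}} = N \left(- \frac{1}{156}\right) - \frac{17}{1 + 1} = - \frac{N}{156} - \frac{17}{2} = - \frac{17}{2} - \frac{N}{156}$)
$W = - \frac{3219}{61633}$ ($W = \frac{25752}{-493064} = 25752 \left(- \frac{1}{493064}\right) = - \frac{3219}{61633} \approx -0.052229$)
$\frac{T{\left(511 \right)}}{W} = \frac{- \frac{17}{2} - \frac{511}{156}}{- \frac{3219}{61633}} = \left(- \frac{17}{2} - \frac{511}{156}\right) \left(- \frac{61633}{3219}\right) = \left(- \frac{1837}{156}\right) \left(- \frac{61633}{3219}\right) = \frac{8709217}{38628}$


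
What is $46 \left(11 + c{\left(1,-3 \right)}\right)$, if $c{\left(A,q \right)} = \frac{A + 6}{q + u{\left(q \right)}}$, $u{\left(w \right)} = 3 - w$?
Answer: $\frac{1840}{3} \approx 613.33$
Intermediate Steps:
$c{\left(A,q \right)} = 2 + \frac{A}{3}$ ($c{\left(A,q \right)} = \frac{A + 6}{q - \left(-3 + q\right)} = \frac{6 + A}{3} = \left(6 + A\right) \frac{1}{3} = 2 + \frac{A}{3}$)
$46 \left(11 + c{\left(1,-3 \right)}\right) = 46 \left(11 + \left(2 + \frac{1}{3} \cdot 1\right)\right) = 46 \left(11 + \left(2 + \frac{1}{3}\right)\right) = 46 \left(11 + \frac{7}{3}\right) = 46 \cdot \frac{40}{3} = \frac{1840}{3}$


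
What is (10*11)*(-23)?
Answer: -2530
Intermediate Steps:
(10*11)*(-23) = 110*(-23) = -2530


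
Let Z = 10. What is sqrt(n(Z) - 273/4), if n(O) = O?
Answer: I*sqrt(233)/2 ≈ 7.6322*I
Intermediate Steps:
sqrt(n(Z) - 273/4) = sqrt(10 - 273/4) = sqrt(-233/4) = I*sqrt(233)/2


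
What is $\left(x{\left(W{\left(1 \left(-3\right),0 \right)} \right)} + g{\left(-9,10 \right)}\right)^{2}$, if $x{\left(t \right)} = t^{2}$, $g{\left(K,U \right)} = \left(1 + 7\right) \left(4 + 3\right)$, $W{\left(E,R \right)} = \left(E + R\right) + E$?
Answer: $8464$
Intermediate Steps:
$W{\left(E,R \right)} = R + 2 E$
$g{\left(K,U \right)} = 56$ ($g{\left(K,U \right)} = 8 \cdot 7 = 56$)
$\left(x{\left(W{\left(1 \left(-3\right),0 \right)} \right)} + g{\left(-9,10 \right)}\right)^{2} = \left(\left(0 + 2 \cdot 1 \left(-3\right)\right)^{2} + 56\right)^{2} = \left(\left(0 + 2 \left(-3\right)\right)^{2} + 56\right)^{2} = \left(\left(0 - 6\right)^{2} + 56\right)^{2} = \left(\left(-6\right)^{2} + 56\right)^{2} = \left(36 + 56\right)^{2} = 92^{2} = 8464$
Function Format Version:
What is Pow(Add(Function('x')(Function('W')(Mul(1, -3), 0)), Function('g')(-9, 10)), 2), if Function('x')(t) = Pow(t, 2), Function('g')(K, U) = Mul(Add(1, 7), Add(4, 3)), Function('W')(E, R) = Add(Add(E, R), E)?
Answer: 8464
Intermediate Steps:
Function('W')(E, R) = Add(R, Mul(2, E))
Function('g')(K, U) = 56 (Function('g')(K, U) = Mul(8, 7) = 56)
Pow(Add(Function('x')(Function('W')(Mul(1, -3), 0)), Function('g')(-9, 10)), 2) = Pow(Add(Pow(Add(0, Mul(2, Mul(1, -3))), 2), 56), 2) = Pow(Add(Pow(Add(0, Mul(2, -3)), 2), 56), 2) = Pow(Add(Pow(Add(0, -6), 2), 56), 2) = Pow(Add(Pow(-6, 2), 56), 2) = Pow(Add(36, 56), 2) = Pow(92, 2) = 8464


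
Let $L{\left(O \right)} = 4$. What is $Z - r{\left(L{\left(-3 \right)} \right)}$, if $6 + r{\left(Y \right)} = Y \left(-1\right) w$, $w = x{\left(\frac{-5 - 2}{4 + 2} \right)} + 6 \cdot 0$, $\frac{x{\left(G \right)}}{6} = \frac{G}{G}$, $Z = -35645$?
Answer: $-35615$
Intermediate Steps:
$x{\left(G \right)} = 6$ ($x{\left(G \right)} = 6 \frac{G}{G} = 6 \cdot 1 = 6$)
$w = 6$ ($w = 6 + 6 \cdot 0 = 6 + 0 = 6$)
$r{\left(Y \right)} = -6 - 6 Y$ ($r{\left(Y \right)} = -6 + Y \left(-1\right) 6 = -6 + - Y 6 = -6 - 6 Y$)
$Z - r{\left(L{\left(-3 \right)} \right)} = -35645 - \left(-6 - 24\right) = -35645 - -30 = -35645 + 30 = -35615$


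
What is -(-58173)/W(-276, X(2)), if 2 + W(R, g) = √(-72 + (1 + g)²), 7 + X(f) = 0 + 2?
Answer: -19391/10 - 19391*I*√14/10 ≈ -1939.1 - 7255.4*I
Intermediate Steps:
X(f) = -5 (X(f) = -7 + (0 + 2) = -7 + 2 = -5)
W(R, g) = -2 + √(-72 + (1 + g)²)
-(-58173)/W(-276, X(2)) = -(-58173)/(-2 + √(-72 + (1 - 5)²)) = -(-58173)/(-2 + √(-72 + (-4)²)) = -(-58173)/(-2 + √(-72 + 16)) = -(-58173)/(-2 + √(-56)) = -(-58173)/(-2 + 2*I*√14) = 58173/(-2 + 2*I*√14)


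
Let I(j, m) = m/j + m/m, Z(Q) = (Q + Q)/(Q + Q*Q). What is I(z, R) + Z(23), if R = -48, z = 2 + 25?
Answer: -25/36 ≈ -0.69444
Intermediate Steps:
z = 27
Z(Q) = 2*Q/(Q + Q²) (Z(Q) = (2*Q)/(Q + Q²) = 2*Q/(Q + Q²))
I(j, m) = 1 + m/j (I(j, m) = m/j + 1 = 1 + m/j)
I(z, R) + Z(23) = (27 - 48)/27 + 2/(1 + 23) = (1/27)*(-21) + 2/24 = -7/9 + 2*(1/24) = -7/9 + 1/12 = -25/36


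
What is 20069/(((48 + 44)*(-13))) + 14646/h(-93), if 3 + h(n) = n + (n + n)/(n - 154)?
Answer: -799791241/4689516 ≈ -170.55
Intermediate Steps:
h(n) = -3 + n + 2*n/(-154 + n) (h(n) = -3 + (n + (n + n)/(n - 154)) = -3 + (n + (2*n)/(-154 + n)) = -3 + (n + 2*n/(-154 + n)) = -3 + n + 2*n/(-154 + n))
20069/(((48 + 44)*(-13))) + 14646/h(-93) = 20069/(((48 + 44)*(-13))) + 14646/(((462 + (-93)**2 - 155*(-93))/(-154 - 93))) = 20069/((92*(-13))) + 14646/(((462 + 8649 + 14415)/(-247))) = 20069/(-1196) + 14646/((-1/247*23526)) = 20069*(-1/1196) + 14646/(-23526/247) = -20069/1196 + 14646*(-247/23526) = -20069/1196 - 602927/3921 = -799791241/4689516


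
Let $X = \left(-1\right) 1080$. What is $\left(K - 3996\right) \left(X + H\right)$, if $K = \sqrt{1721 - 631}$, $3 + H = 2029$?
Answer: $-3780216 + 946 \sqrt{1090} \approx -3.749 \cdot 10^{6}$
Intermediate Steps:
$H = 2026$ ($H = -3 + 2029 = 2026$)
$K = \sqrt{1090} \approx 33.015$
$X = -1080$
$\left(K - 3996\right) \left(X + H\right) = \left(\sqrt{1090} - 3996\right) \left(-1080 + 2026\right) = \left(-3996 + \sqrt{1090}\right) 946 = -3780216 + 946 \sqrt{1090}$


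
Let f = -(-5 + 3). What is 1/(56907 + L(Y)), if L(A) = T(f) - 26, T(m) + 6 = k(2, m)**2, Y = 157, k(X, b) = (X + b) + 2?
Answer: 1/56911 ≈ 1.7571e-5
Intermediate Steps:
k(X, b) = 2 + X + b
f = 2 (f = -1*(-2) = 2)
T(m) = -6 + (4 + m)**2 (T(m) = -6 + (2 + 2 + m)**2 = -6 + (4 + m)**2)
L(A) = 4 (L(A) = (-6 + (4 + 2)**2) - 26 = (-6 + 6**2) - 26 = (-6 + 36) - 26 = 30 - 26 = 4)
1/(56907 + L(Y)) = 1/(56907 + 4) = 1/56911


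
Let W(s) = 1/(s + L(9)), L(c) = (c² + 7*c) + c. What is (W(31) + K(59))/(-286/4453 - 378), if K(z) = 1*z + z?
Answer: -96687989/309767680 ≈ -0.31213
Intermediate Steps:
L(c) = c² + 8*c
K(z) = 2*z (K(z) = z + z = 2*z)
W(s) = 1/(153 + s) (W(s) = 1/(s + 9*(8 + 9)) = 1/(s + 9*17) = 1/(s + 153) = 1/(153 + s))
(W(31) + K(59))/(-286/4453 - 378) = (1/(153 + 31) + 2*59)/(-286/4453 - 378) = (1/184 + 118)/(-286*1/4453 - 378) = (1/184 + 118)/(-286/4453 - 378) = 21713/(184*(-1683520/4453)) = (21713/184)*(-4453/1683520) = -96687989/309767680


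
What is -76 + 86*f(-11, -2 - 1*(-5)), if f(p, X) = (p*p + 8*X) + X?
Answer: 12652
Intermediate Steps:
f(p, X) = p² + 9*X (f(p, X) = (p² + 8*X) + X = p² + 9*X)
-76 + 86*f(-11, -2 - 1*(-5)) = -76 + 86*((-11)² + 9*(-2 - 1*(-5))) = -76 + 86*(121 + 9*(-2 + 5)) = -76 + 86*(121 + 9*3) = -76 + 86*(121 + 27) = -76 + 86*148 = -76 + 12728 = 12652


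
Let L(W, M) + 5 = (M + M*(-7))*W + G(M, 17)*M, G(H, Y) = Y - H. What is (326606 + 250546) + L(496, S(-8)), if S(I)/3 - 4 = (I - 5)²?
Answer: -1227935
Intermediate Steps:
S(I) = 12 + 3*(-5 + I)² (S(I) = 12 + 3*(I - 5)² = 12 + 3*(-5 + I)²)
L(W, M) = -5 + M*(17 - M) - 6*M*W (L(W, M) = -5 + ((M + M*(-7))*W + (17 - M)*M) = -5 + ((M - 7*M)*W + M*(17 - M)) = -5 + ((-6*M)*W + M*(17 - M)) = -5 + (-6*M*W + M*(17 - M)) = -5 + (M*(17 - M) - 6*M*W) = -5 + M*(17 - M) - 6*M*W)
(326606 + 250546) + L(496, S(-8)) = (326606 + 250546) + (-5 - (12 + 3*(-5 - 8)²)*(-17 + (12 + 3*(-5 - 8)²)) - 6*(12 + 3*(-5 - 8)²)*496) = 577152 + (-5 - (12 + 3*(-13)²)*(-17 + (12 + 3*(-13)²)) - 6*(12 + 3*(-13)²)*496) = 577152 + (-5 - (12 + 3*169)*(-17 + (12 + 3*169)) - 6*(12 + 3*169)*496) = 577152 + (-5 - (12 + 507)*(-17 + (12 + 507)) - 6*(12 + 507)*496) = 577152 + (-5 - 1*519*(-17 + 519) - 6*519*496) = 577152 + (-5 - 1*519*502 - 1544544) = 577152 + (-5 - 260538 - 1544544) = 577152 - 1805087 = -1227935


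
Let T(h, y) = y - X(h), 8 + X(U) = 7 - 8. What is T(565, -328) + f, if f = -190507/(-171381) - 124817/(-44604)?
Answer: -114696956431/364013244 ≈ -315.09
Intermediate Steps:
f = 1423268405/364013244 (f = -190507*(-1/171381) - 124817*(-1/44604) = 190507/171381 + 17831/6372 = 1423268405/364013244 ≈ 3.9099)
X(U) = -9 (X(U) = -8 + (7 - 8) = -8 - 1 = -9)
T(h, y) = 9 + y (T(h, y) = y - 1*(-9) = y + 9 = 9 + y)
T(565, -328) + f = (9 - 328) + 1423268405/364013244 = -319 + 1423268405/364013244 = -114696956431/364013244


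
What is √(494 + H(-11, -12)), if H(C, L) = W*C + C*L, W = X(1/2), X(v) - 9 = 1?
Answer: 2*√129 ≈ 22.716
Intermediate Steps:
X(v) = 10 (X(v) = 9 + 1 = 10)
W = 10
H(C, L) = 10*C + C*L
√(494 + H(-11, -12)) = √(494 - 11*(10 - 12)) = √(494 - 11*(-2)) = √(494 + 22) = √516 = 2*√129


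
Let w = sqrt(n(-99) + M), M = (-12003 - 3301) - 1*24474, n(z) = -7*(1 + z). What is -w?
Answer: -2*I*sqrt(9773) ≈ -197.72*I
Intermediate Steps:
n(z) = -7 - 7*z
M = -39778 (M = -15304 - 24474 = -39778)
w = 2*I*sqrt(9773) (w = sqrt((-7 - 7*(-99)) - 39778) = sqrt((-7 + 693) - 39778) = sqrt(686 - 39778) = sqrt(-39092) = 2*I*sqrt(9773) ≈ 197.72*I)
-w = -2*I*sqrt(9773)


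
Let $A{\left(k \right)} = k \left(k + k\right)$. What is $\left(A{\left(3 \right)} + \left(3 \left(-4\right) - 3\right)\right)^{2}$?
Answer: $9$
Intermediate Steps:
$A{\left(k \right)} = 2 k^{2}$ ($A{\left(k \right)} = k 2 k = 2 k^{2}$)
$\left(A{\left(3 \right)} + \left(3 \left(-4\right) - 3\right)\right)^{2} = \left(2 \cdot 3^{2} + \left(3 \left(-4\right) - 3\right)\right)^{2} = \left(2 \cdot 9 - 15\right)^{2} = \left(18 - 15\right)^{2} = 3^{2} = 9$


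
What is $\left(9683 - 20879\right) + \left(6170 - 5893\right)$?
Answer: $-10919$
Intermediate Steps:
$\left(9683 - 20879\right) + \left(6170 - 5893\right) = -11196 + 277 = -10919$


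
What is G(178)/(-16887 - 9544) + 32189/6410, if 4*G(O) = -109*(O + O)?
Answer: 912970869/169422710 ≈ 5.3887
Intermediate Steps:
G(O) = -109*O/2 (G(O) = (-109*(O + O))/4 = (-218*O)/4 = -109*O/2)
G(178)/(-16887 - 9544) + 32189/6410 = (-109/2*178)/(-16887 - 9544) + 32189/6410 = -9701/(-26431) + 32189*(1/6410) = -9701*(-1/26431) + 32189/6410 = 9701/26431 + 32189/6410 = 912970869/169422710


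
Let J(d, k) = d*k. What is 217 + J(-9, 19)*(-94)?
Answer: 16291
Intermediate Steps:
217 + J(-9, 19)*(-94) = 217 - 9*19*(-94) = 217 - 171*(-94) = 217 + 16074 = 16291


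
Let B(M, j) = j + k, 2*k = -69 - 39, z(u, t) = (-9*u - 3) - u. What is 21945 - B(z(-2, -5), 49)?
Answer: 21950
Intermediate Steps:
z(u, t) = -3 - 10*u (z(u, t) = (-3 - 9*u) - u = -3 - 10*u)
k = -54 (k = (-69 - 39)/2 = (1/2)*(-108) = -54)
B(M, j) = -54 + j (B(M, j) = j - 54 = -54 + j)
21945 - B(z(-2, -5), 49) = 21945 - (-54 + 49) = 21945 - 1*(-5) = 21945 + 5 = 21950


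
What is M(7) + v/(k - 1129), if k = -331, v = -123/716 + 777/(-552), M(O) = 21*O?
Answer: 7068776339/48086560 ≈ 147.00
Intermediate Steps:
v = -52019/32936 (v = -123*1/716 + 777*(-1/552) = -123/716 - 259/184 = -52019/32936 ≈ -1.5794)
M(7) + v/(k - 1129) = 21*7 - 52019/32936/(-331 - 1129) = 147 - 52019/32936/(-1460) = 147 - 1/1460*(-52019/32936) = 147 + 52019/48086560 = 7068776339/48086560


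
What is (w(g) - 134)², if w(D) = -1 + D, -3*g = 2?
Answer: 165649/9 ≈ 18405.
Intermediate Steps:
g = -⅔ (g = -⅓*2 = -⅔ ≈ -0.66667)
(w(g) - 134)² = ((-1 - ⅔) - 134)² = (-5/3 - 134)² = (-407/3)² = 165649/9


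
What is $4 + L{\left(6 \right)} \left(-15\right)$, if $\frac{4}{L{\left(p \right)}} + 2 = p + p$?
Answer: $-2$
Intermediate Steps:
$L{\left(p \right)} = \frac{4}{-2 + 2 p}$ ($L{\left(p \right)} = \frac{4}{-2 + \left(p + p\right)} = \frac{4}{-2 + 2 p}$)
$4 + L{\left(6 \right)} \left(-15\right) = 4 + \frac{2}{-1 + 6} \left(-15\right) = 4 + \frac{2}{5} \left(-15\right) = 4 - 6 = -2$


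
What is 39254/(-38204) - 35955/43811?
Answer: -1546690907/836877722 ≈ -1.8482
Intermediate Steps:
39254/(-38204) - 35955/43811 = 39254*(-1/38204) - 35955*1/43811 = -19627/19102 - 35955/43811 = -1546690907/836877722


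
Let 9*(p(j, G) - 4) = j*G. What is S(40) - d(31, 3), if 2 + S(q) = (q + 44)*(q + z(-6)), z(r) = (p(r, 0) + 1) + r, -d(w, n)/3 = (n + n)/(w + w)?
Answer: 101503/31 ≈ 3274.3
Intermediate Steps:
p(j, G) = 4 + G*j/9 (p(j, G) = 4 + (j*G)/9 = 4 + (G*j)/9 = 4 + G*j/9)
d(w, n) = -3*n/w (d(w, n) = -3*(n + n)/(w + w) = -3*2*n/(2*w) = -3*2*n*1/(2*w) = -3*n/w)
z(r) = 5 + r (z(r) = ((4 + (1/9)*0*r) + 1) + r = ((4 + 0) + 1) + r = (4 + 1) + r = 5 + r)
S(q) = -2 + (-1 + q)*(44 + q) (S(q) = -2 + (q + 44)*(q + (5 - 6)) = -2 + (44 + q)*(q - 1) = -2 + (44 + q)*(-1 + q) = -2 + (-1 + q)*(44 + q))
S(40) - d(31, 3) = (-46 + 40**2 + 43*40) - (-3)*3/31 = (-46 + 1600 + 1720) - (-3)*3/31 = 3274 - 1*(-9/31) = 3274 + 9/31 = 101503/31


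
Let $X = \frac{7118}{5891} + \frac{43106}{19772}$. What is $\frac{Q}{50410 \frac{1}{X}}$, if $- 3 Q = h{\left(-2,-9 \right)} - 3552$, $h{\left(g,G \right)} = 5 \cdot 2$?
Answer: $\frac{349484306941}{4403698581990} \approx 0.079362$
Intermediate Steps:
$h{\left(g,G \right)} = 10$
$Q = \frac{3542}{3}$ ($Q = - \frac{10 - 3552}{3} = \left(- \frac{1}{3}\right) \left(-3542\right) = \frac{3542}{3} \approx 1180.7$)
$X = \frac{197337271}{58238426}$ ($X = 7118 \cdot \frac{1}{5891} + 43106 \cdot \frac{1}{19772} = \frac{7118}{5891} + \frac{21553}{9886} = \frac{197337271}{58238426} \approx 3.3884$)
$\frac{Q}{50410 \frac{1}{X}} = \frac{3542}{3 \frac{50410}{\frac{197337271}{58238426}}} = \frac{3542}{3 \cdot 50410 \cdot \frac{58238426}{197337271}} = \frac{3542}{3 \cdot \frac{2935799054660}{197337271}} = \frac{3542}{3} \cdot \frac{197337271}{2935799054660} = \frac{349484306941}{4403698581990}$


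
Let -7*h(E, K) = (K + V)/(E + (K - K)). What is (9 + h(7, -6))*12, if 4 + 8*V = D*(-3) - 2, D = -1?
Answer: 10737/98 ≈ 109.56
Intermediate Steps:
V = -3/8 (V = -1/2 + (-1*(-3) - 2)/8 = -1/2 + (3 - 2)/8 = -1/2 + (1/8)*1 = -1/2 + 1/8 = -3/8 ≈ -0.37500)
h(E, K) = -(-3/8 + K)/(7*E) (h(E, K) = -(K - 3/8)/(7*(E + (K - K))) = -(-3/8 + K)/(7*(E + 0)) = -(-3/8 + K)/(7*E))
(9 + h(7, -6))*12 = (9 + (1/56)*(3 - 8*(-6))/7)*12 = (9 + (1/56)*(1/7)*(3 + 48))*12 = (9 + (1/56)*(1/7)*51)*12 = (9 + 51/392)*12 = (3579/392)*12 = 10737/98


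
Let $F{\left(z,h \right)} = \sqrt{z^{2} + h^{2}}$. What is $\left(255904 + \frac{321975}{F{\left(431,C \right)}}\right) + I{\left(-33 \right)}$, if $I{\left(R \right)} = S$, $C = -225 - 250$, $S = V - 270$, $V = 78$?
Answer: $255712 + \frac{6075 \sqrt{411386}}{7762} \approx 2.5621 \cdot 10^{5}$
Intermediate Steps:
$S = -192$ ($S = 78 - 270 = -192$)
$C = -475$
$I{\left(R \right)} = -192$
$F{\left(z,h \right)} = \sqrt{h^{2} + z^{2}}$
$\left(255904 + \frac{321975}{F{\left(431,C \right)}}\right) + I{\left(-33 \right)} = \left(255904 + \frac{321975}{\sqrt{\left(-475\right)^{2} + 431^{2}}}\right) - 192 = \left(255904 + \frac{321975}{\sqrt{225625 + 185761}}\right) - 192 = \left(255904 + \frac{321975}{\sqrt{411386}}\right) - 192 = \left(255904 + 321975 \frac{\sqrt{411386}}{411386}\right) - 192 = \left(255904 + \frac{6075 \sqrt{411386}}{7762}\right) - 192 = 255712 + \frac{6075 \sqrt{411386}}{7762}$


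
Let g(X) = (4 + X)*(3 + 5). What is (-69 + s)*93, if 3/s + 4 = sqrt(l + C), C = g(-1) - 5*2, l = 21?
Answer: -120807/19 + 279*sqrt(35)/19 ≈ -6271.4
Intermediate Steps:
g(X) = 32 + 8*X (g(X) = (4 + X)*8 = 32 + 8*X)
C = 14 (C = (32 + 8*(-1)) - 5*2 = (32 - 8) - 10 = 24 - 10 = 14)
s = 3/(-4 + sqrt(35)) (s = 3/(-4 + sqrt(21 + 14)) = 3/(-4 + sqrt(35)) ≈ 1.5657)
(-69 + s)*93 = (-69 + (12/19 + 3*sqrt(35)/19))*93 = (-1299/19 + 3*sqrt(35)/19)*93 = -120807/19 + 279*sqrt(35)/19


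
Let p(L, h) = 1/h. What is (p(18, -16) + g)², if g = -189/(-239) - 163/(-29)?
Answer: 495724421929/12297922816 ≈ 40.310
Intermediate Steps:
g = 44438/6931 (g = -189*(-1/239) - 163*(-1/29) = 189/239 + 163/29 = 44438/6931 ≈ 6.4115)
(p(18, -16) + g)² = (1/(-16) + 44438/6931)² = (-1/16 + 44438/6931)² = (704077/110896)² = 495724421929/12297922816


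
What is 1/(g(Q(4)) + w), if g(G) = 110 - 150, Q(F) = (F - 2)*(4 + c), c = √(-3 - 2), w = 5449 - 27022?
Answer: -1/21613 ≈ -4.6268e-5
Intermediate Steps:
w = -21573
c = I*√5 (c = √(-5) = I*√5 ≈ 2.2361*I)
Q(F) = (-2 + F)*(4 + I*√5) (Q(F) = (F - 2)*(4 + I*√5) = (-2 + F)*(4 + I*√5))
g(G) = -40
1/(g(Q(4)) + w) = 1/(-40 - 21573) = 1/(-21613) = -1/21613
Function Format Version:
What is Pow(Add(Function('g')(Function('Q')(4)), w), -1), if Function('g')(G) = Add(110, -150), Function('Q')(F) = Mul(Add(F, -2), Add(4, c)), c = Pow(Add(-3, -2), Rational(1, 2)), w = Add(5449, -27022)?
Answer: Rational(-1, 21613) ≈ -4.6268e-5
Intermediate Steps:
w = -21573
c = Mul(I, Pow(5, Rational(1, 2))) (c = Pow(-5, Rational(1, 2)) = Mul(I, Pow(5, Rational(1, 2))) ≈ Mul(2.2361, I))
Function('Q')(F) = Mul(Add(-2, F), Add(4, Mul(I, Pow(5, Rational(1, 2))))) (Function('Q')(F) = Mul(Add(F, -2), Add(4, Mul(I, Pow(5, Rational(1, 2))))) = Mul(Add(-2, F), Add(4, Mul(I, Pow(5, Rational(1, 2))))))
Function('g')(G) = -40
Pow(Add(Function('g')(Function('Q')(4)), w), -1) = Pow(Add(-40, -21573), -1) = Pow(-21613, -1) = Rational(-1, 21613)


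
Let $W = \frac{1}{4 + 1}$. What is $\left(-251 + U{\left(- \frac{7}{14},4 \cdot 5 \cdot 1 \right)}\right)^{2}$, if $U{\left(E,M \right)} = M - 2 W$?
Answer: $\frac{1338649}{25} \approx 53546.0$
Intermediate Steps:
$W = \frac{1}{5} \approx 0.2$
$U{\left(E,M \right)} = - \frac{2}{5} + M$ ($U{\left(E,M \right)} = M - \frac{2}{5} = - \frac{2}{5} + M$)
$\left(-251 + U{\left(- \frac{7}{14},4 \cdot 5 \cdot 1 \right)}\right)^{2} = \left(-251 - \left(\frac{2}{5} - 4 \cdot 5 \cdot 1\right)\right)^{2} = \left(-251 + \left(- \frac{2}{5} + 20 \cdot 1\right)\right)^{2} = \left(-251 + \left(- \frac{2}{5} + 20\right)\right)^{2} = \left(-251 + \frac{98}{5}\right)^{2} = \left(- \frac{1157}{5}\right)^{2} = \frac{1338649}{25}$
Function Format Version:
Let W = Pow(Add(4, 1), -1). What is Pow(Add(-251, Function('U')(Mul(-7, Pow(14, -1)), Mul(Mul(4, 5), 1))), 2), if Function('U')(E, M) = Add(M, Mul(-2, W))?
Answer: Rational(1338649, 25) ≈ 53546.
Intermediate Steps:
W = Rational(1, 5) (W = Pow(5, -1) = Rational(1, 5) ≈ 0.20000)
Function('U')(E, M) = Add(Rational(-2, 5), M) (Function('U')(E, M) = Add(M, Mul(-2, Rational(1, 5))) = Add(M, Rational(-2, 5)) = Add(Rational(-2, 5), M))
Pow(Add(-251, Function('U')(Mul(-7, Pow(14, -1)), Mul(Mul(4, 5), 1))), 2) = Pow(Add(-251, Add(Rational(-2, 5), Mul(Mul(4, 5), 1))), 2) = Pow(Add(-251, Add(Rational(-2, 5), Mul(20, 1))), 2) = Pow(Add(-251, Add(Rational(-2, 5), 20)), 2) = Pow(Add(-251, Rational(98, 5)), 2) = Pow(Rational(-1157, 5), 2) = Rational(1338649, 25)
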